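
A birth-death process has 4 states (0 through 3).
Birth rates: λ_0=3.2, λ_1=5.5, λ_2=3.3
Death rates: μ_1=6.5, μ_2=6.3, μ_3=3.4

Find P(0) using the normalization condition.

Ratios P(n)/P(0) = (λ₀···λₙ₋₁)/(μ₁···μₙ):
P(1)/P(0) = (3.2)/(6.5) = 0.4923
P(2)/P(0) = (3.2×5.5)/(6.5×6.3) = 0.4298
P(3)/P(0) = (3.2×5.5×3.3)/(6.5×6.3×3.4) = 0.4172

Normalization: ∑ P(n) = 1
P(0) × (1.0000 + 0.4923 + 0.4298 + 0.4172) = 1
P(0) × 2.3393 = 1
P(0) = 1/2.3393 = 0.4275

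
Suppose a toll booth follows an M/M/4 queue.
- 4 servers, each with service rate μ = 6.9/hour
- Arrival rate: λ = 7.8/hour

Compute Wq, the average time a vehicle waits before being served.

Traffic intensity: ρ = λ/(cμ) = 7.8/(4×6.9) = 0.2826
Since ρ = 0.2826 < 1, system is stable.
Offered load a = λ/μ = cρ = 7.8/6.9 = 1.1304
P₀ = [ Σₙ₌₀^3 aⁿ/n! + a^4/(4!(1-ρ)) ]⁻¹
Σ = a^0/0! + a^1/1! + a^2/2! + a^3/3! = 1.0000 + 1.1304 + 0.6389 + 0.2408 = 3.0101
a^4/(4!(1-ρ)) = 1.6330/(24 × 0.71739) = 0.09485
P₀ = 1/(3.0101 + 0.09485) = 0.3221
Lq = P₀·a^4·ρ / (4!(1-ρ)²) = 0.3221 × 1.6330 × 0.2826 / (24 × 0.5147) = 0.01203
Wq = Lq/λ = 0.012033/7.8 = 0.001543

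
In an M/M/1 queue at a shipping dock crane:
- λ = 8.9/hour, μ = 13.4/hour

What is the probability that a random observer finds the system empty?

ρ = λ/μ = 8.9/13.4 = 0.6642
P(0) = 1 - ρ = 1 - 0.6642 = 0.3358
The server is idle 33.58% of the time.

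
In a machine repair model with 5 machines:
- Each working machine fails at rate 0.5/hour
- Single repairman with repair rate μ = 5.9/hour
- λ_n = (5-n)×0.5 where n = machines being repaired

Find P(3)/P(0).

P(3)/P(0) = ∏_{i=0}^{3-1} λ_i/μ_{i+1}
= (5-0)×0.5/5.9 × (5-1)×0.5/5.9 × (5-2)×0.5/5.9
= 0.03652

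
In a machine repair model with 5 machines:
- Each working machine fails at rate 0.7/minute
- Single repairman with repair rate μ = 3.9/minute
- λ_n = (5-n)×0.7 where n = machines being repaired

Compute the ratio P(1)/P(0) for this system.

P(1)/P(0) = ∏_{i=0}^{1-1} λ_i/μ_{i+1}
= (5-0)×0.7/3.9
= 0.8974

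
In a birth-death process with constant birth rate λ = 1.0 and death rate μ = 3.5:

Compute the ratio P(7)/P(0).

For constant rates: P(n)/P(0) = (λ/μ)^n
P(7)/P(0) = (1.0/3.5)^7 = 0.2857^7 = 0.0001554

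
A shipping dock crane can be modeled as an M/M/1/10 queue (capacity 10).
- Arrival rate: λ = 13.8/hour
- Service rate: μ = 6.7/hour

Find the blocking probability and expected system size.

ρ = λ/μ = 13.8/6.7 = 2.0597
P₀ = (1-ρ)/(1-ρ^(K+1)) = (1-2.0597)/(1-2.0597^11) = -1.0597/-2829.3729 = 0.0003745
P_K = P₀×ρ^K = 0.00037454 × 2.0597^10 = 0.00037454 × 1374.1676 = 0.5147
Blocking probability P_10 = 0.5147 (51.47%)
L = ρ[1 - (K+1)ρ^K + Kρ^(K+1)] / [(1-ρ)(1-ρ^(K+1))]
L = 2.0597 × (1 - 11×1374.1676 + 10×2830.3729) / ((1 - 2.0597) × (1 - 2830.3729)) = 9.0602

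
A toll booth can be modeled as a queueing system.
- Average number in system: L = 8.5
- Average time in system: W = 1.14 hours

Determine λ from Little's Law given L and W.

Little's Law: L = λW, so λ = L/W
λ = 8.5/1.14 = 7.4561 vehicles/hour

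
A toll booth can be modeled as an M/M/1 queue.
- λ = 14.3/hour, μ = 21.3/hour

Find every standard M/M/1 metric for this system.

Step 1: ρ = λ/μ = 14.3/21.3 = 0.6714
Step 2: L = λ/(μ-λ) = 14.3/7.00 = 2.0429
Step 3: Lq = λ²/(μ(μ-λ)) = 204.49/(21.3×7.00) = 1.3715
Step 4: W = 1/(μ-λ) = 1/7.00 = 0.14286
Step 5: Wq = λ/(μ(μ-λ)) = 14.3/(21.3×7.00) = 0.09591
Step 6: P(0) = 1-ρ = 0.3286
Verify: L = λW = 14.3×0.14286 = 2.0429 ✔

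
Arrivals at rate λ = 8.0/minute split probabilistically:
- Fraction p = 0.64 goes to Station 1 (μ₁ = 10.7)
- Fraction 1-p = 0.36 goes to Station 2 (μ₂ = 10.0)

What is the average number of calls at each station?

Effective rates: λ₁ = 8.0×0.64 = 5.12, λ₂ = 8.0×0.36 = 2.88
Station 1: ρ₁ = 5.12/10.7 = 0.478505, L₁ = ρ₁/(1-ρ₁) = 0.478505/(1-0.478505) = 0.9176
Station 2: ρ₂ = 2.88/10.0 = 0.2880, L₂ = ρ₂/(1-ρ₂) = 0.2880/(1-0.2880) = 0.4045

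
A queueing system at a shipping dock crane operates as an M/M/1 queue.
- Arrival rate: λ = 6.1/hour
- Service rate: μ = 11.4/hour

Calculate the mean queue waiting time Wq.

First, compute utilization: ρ = λ/μ = 6.1/11.4 = 0.5351
For M/M/1: Wq = λ/(μ(μ-λ))
Wq = 6.1/(11.4 × (11.4-6.1))
Wq = 6.1/(11.4 × 5.30)
Wq = 0.1010 hours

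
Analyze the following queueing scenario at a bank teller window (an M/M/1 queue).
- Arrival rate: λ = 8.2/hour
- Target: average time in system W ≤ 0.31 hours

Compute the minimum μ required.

For M/M/1: W = 1/(μ-λ)
Need W ≤ 0.31, so 1/(μ-λ) ≤ 0.31
μ - λ ≥ 1/0.31 = 3.2258
μ ≥ 8.2 + 3.2258 = 11.4258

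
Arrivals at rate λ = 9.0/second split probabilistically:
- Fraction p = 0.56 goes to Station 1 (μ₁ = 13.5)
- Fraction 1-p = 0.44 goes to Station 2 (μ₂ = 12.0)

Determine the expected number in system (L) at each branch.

Effective rates: λ₁ = 9.0×0.56 = 5.04, λ₂ = 9.0×0.44 = 3.96
Station 1: ρ₁ = 5.04/13.5 = 0.3733, L₁ = ρ₁/(1-ρ₁) = 0.3733/(1-0.3733) = 0.5957
Station 2: ρ₂ = 3.96/12.0 = 0.3300, L₂ = ρ₂/(1-ρ₂) = 0.3300/(1-0.3300) = 0.4925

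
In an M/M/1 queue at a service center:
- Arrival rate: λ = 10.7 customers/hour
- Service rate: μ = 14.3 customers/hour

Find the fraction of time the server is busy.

Server utilization: ρ = λ/μ
ρ = 10.7/14.3 = 0.7483
The server is busy 74.83% of the time.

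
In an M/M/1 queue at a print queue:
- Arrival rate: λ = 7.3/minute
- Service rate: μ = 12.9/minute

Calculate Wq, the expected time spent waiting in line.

First, compute utilization: ρ = λ/μ = 7.3/12.9 = 0.5659
For M/M/1: Wq = λ/(μ(μ-λ))
Wq = 7.3/(12.9 × (12.9-7.3))
Wq = 7.3/(12.9 × 5.60)
Wq = 0.1011 minutes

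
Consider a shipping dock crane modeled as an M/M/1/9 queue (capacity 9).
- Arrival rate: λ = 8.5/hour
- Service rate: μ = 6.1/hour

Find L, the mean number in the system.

ρ = λ/μ = 8.5/6.1 = 1.39344
P₀ = (1-ρ)/(1-ρ^(K+1)) = (1-1.39344)/(1-1.39344^10) = -0.3934/-26.5983 = 0.01479
P_K = P₀×ρ^K = 0.014792 × 1.39344^9 = 0.014792 × 19.8059 = 0.2930
L = ρ[1 - (K+1)ρ^K + Kρ^(K+1)] / [(1-ρ)(1-ρ^(K+1))]
L = 1.39344 × (1 - 10×19.80589 + 9×27.59833) / ((1 - 1.39344) × (1 - 27.59833)) = 6.8343 containers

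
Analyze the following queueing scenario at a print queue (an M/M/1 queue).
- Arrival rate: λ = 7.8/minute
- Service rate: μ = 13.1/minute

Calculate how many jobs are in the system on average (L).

ρ = λ/μ = 7.8/13.1 = 0.5954
For M/M/1: L = λ/(μ-λ)
L = 7.8/(13.1-7.8) = 7.8/5.30
L = 1.4717 jobs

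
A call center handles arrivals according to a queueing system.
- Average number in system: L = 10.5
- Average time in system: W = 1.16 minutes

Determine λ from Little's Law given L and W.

Little's Law: L = λW, so λ = L/W
λ = 10.5/1.16 = 9.0517 calls/minute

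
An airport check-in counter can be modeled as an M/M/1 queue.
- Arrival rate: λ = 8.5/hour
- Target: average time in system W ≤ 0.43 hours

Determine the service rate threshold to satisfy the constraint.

For M/M/1: W = 1/(μ-λ)
Need W ≤ 0.43, so 1/(μ-λ) ≤ 0.43
μ - λ ≥ 1/0.43 = 2.3256
μ ≥ 8.5 + 2.3256 = 10.8256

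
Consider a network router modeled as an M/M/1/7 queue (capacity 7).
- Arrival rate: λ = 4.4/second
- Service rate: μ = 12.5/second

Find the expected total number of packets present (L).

ρ = λ/μ = 4.4/12.5 = 0.3520
P₀ = (1-ρ)/(1-ρ^(K+1)) = (1-0.3520)/(1-0.3520^8) = 0.64800/0.99976 = 0.6482
P_K = P₀×ρ^K = 0.6482 × 0.3520^7 = 0.6482 × 0.0006696 = 0.0004340
L = ρ[1 - (K+1)ρ^K + Kρ^(K+1)] / [(1-ρ)(1-ρ^(K+1))]
L = 0.3520 × (1 - 8×0.0006696 + 7×0.0002357) / ((1 - 0.3520) × (1 - 0.0002357)) = 0.5413 packets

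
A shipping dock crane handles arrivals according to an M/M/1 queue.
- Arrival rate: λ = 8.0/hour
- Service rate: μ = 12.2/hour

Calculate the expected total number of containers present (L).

ρ = λ/μ = 8.0/12.2 = 0.6557
For M/M/1: L = λ/(μ-λ)
L = 8.0/(12.2-8.0) = 8.0/4.20
L = 1.9048 containers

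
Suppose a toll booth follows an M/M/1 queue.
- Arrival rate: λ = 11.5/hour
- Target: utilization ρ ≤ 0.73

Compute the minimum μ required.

ρ = λ/μ, so μ = λ/ρ
μ ≥ 11.5/0.73 = 15.7534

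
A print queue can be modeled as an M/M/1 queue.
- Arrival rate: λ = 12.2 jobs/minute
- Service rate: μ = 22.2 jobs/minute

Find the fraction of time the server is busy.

Server utilization: ρ = λ/μ
ρ = 12.2/22.2 = 0.5495
The server is busy 54.95% of the time.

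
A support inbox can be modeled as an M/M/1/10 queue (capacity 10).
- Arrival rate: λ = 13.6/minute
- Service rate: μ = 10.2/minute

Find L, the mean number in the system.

ρ = λ/μ = 13.6/10.2 = 1.33333
P₀ = (1-ρ)/(1-ρ^(K+1)) = (1-1.33333)/(1-1.33333^11) = -0.3333/-22.6763 = 0.01470
P_K = P₀×ρ^K = 0.01470 × 1.33333^10 = 0.01470 × 17.7573 = 0.2610
L = ρ[1 - (K+1)ρ^K + Kρ^(K+1)] / [(1-ρ)(1-ρ^(K+1))]
L = 1.33333 × (1 - 11×17.75728 + 10×23.67632) / ((1 - 1.33333) × (1 - 23.67632)) = 7.4851 emails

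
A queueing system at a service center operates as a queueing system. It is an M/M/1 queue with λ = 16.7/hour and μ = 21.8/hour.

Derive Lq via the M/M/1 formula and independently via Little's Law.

Method 1 (direct): Lq = λ²/(μ(μ-λ)) = 278.89/(21.8 × 5.10) = 2.5085

Method 2 (Little's Law):
W = 1/(μ-λ) = 1/5.10 = 0.19608
Wq = W - 1/μ = 0.19608 - 0.045872 = 0.15021
Lq = λWq = 16.7 × 0.15021 = 2.5085 ✔ (matches Method 1)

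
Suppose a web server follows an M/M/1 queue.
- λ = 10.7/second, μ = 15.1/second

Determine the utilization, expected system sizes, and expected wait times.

Step 1: ρ = λ/μ = 10.7/15.1 = 0.7086
Step 2: L = λ/(μ-λ) = 10.7/4.40 = 2.4318
Step 3: Lq = λ²/(μ(μ-λ)) = 114.49/(15.1×4.40) = 1.7232
Step 4: W = 1/(μ-λ) = 1/4.40 = 0.22727
Step 5: Wq = λ/(μ(μ-λ)) = 10.7/(15.1×4.40) = 0.1610
Step 6: P(0) = 1-ρ = 0.2914
Verify: L = λW = 10.7×0.22727 = 2.4318 ✔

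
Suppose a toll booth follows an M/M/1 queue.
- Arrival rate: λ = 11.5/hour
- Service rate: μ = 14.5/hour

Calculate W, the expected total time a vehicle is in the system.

First, compute utilization: ρ = λ/μ = 11.5/14.5 = 0.7931
For M/M/1: W = 1/(μ-λ)
W = 1/(14.5-11.5) = 1/3.00
W = 0.3333 hours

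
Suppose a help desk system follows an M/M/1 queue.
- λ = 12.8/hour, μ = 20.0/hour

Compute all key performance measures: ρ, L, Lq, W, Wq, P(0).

Step 1: ρ = λ/μ = 12.8/20.0 = 0.6400
Step 2: L = λ/(μ-λ) = 12.8/7.20 = 1.7778
Step 3: Lq = λ²/(μ(μ-λ)) = 163.84/(20.0×7.20) = 1.1378
Step 4: W = 1/(μ-λ) = 1/7.20 = 0.13889
Step 5: Wq = λ/(μ(μ-λ)) = 12.8/(20.0×7.20) = 0.08889
Step 6: P(0) = 1-ρ = 0.3600
Verify: L = λW = 12.8×0.13889 = 1.7778 ✔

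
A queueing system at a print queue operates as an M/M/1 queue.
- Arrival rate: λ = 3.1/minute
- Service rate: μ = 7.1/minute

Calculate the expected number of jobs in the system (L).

ρ = λ/μ = 3.1/7.1 = 0.4366
For M/M/1: L = λ/(μ-λ)
L = 3.1/(7.1-3.1) = 3.1/4.00
L = 0.7750 jobs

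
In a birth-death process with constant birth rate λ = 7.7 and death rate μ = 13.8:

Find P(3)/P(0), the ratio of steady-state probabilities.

For constant rates: P(n)/P(0) = (λ/μ)^n
P(3)/P(0) = (7.7/13.8)^3 = 0.5580^3 = 0.1737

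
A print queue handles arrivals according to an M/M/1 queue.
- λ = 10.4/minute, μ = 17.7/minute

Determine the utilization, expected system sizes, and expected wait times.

Step 1: ρ = λ/μ = 10.4/17.7 = 0.5876
Step 2: L = λ/(μ-λ) = 10.4/7.30 = 1.4247
Step 3: Lq = λ²/(μ(μ-λ)) = 108.16/(17.7×7.30) = 0.8371
Step 4: W = 1/(μ-λ) = 1/7.30 = 0.13699
Step 5: Wq = λ/(μ(μ-λ)) = 10.4/(17.7×7.30) = 0.08049
Step 6: P(0) = 1-ρ = 0.4124
Verify: L = λW = 10.4×0.13699 = 1.4247 ✔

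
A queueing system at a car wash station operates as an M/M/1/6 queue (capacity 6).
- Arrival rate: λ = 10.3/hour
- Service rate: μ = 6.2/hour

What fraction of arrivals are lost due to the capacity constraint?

ρ = λ/μ = 10.3/6.2 = 1.6613
P₀ = (1-ρ)/(1-ρ^(K+1)) = (1-1.6613)/(1-1.6613^7) = -0.6613/-33.9250 = 0.01949
P_K = P₀×ρ^K = 0.019493 × 1.6613^6 = 0.019493 × 21.0227 = 0.4098
Blocking probability = 40.98%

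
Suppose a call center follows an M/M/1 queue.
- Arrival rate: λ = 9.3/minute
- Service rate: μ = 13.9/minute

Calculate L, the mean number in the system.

ρ = λ/μ = 9.3/13.9 = 0.6691
For M/M/1: L = λ/(μ-λ)
L = 9.3/(13.9-9.3) = 9.3/4.60
L = 2.0217 calls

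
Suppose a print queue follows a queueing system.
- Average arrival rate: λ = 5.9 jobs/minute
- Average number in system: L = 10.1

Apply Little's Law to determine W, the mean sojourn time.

Little's Law: L = λW, so W = L/λ
W = 10.1/5.9 = 1.7119 minutes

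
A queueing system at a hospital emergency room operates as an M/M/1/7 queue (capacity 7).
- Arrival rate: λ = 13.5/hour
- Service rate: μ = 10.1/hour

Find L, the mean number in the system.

ρ = λ/μ = 13.5/10.1 = 1.33663
P₀ = (1-ρ)/(1-ρ^(K+1)) = (1-1.33663)/(1-1.33663^8) = -0.33663/-9.1880 = 0.03664
P_K = P₀×ρ^K = 0.03664 × 1.33663^7 = 0.03664 × 7.6222 = 0.2793
L = ρ[1 - (K+1)ρ^K + Kρ^(K+1)] / [(1-ρ)(1-ρ^(K+1))]
L = 1.33663 × (1 - 8×7.622166 + 7×10.18802) / ((1 - 1.33663) × (1 - 10.18802)) = 4.9001 patients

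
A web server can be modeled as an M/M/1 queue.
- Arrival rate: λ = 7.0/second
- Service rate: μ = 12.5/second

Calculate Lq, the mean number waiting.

ρ = λ/μ = 7.0/12.5 = 0.5600
For M/M/1: Lq = λ²/(μ(μ-λ))
Lq = 49.00/(12.5 × 5.50)
Lq = 0.7127 requests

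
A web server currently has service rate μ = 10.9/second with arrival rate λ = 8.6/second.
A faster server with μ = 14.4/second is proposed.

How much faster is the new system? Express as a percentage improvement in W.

System 1: ρ₁ = 8.6/10.9 = 0.7890, W₁ = 1/(10.9-8.6) = 0.434783
System 2: ρ₂ = 8.6/14.4 = 0.5972, W₂ = 1/(14.4-8.6) = 0.172414
Improvement: (W₁-W₂)/W₁ = (0.434783-0.172414)/0.434783 = 60.34%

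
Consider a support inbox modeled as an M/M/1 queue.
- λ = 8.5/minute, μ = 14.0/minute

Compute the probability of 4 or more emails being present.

ρ = λ/μ = 8.5/14.0 = 0.60714
P(N ≥ n) = ρⁿ
P(N ≥ 4) = 0.60714^4
P(N ≥ 4) = 0.1359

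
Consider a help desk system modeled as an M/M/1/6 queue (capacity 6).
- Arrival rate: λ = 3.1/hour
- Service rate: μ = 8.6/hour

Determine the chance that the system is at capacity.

ρ = λ/μ = 3.1/8.6 = 0.36047
P₀ = (1-ρ)/(1-ρ^(K+1)) = (1-0.36047)/(1-0.36047^7) = 0.6395/0.9992 = 0.6400
P_K = P₀×ρ^K = 0.6400 × 0.36047^6 = 0.6400 × 0.002194 = 0.001404
Blocking probability = 0.14%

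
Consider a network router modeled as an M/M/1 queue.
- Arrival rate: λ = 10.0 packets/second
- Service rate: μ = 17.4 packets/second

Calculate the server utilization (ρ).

Server utilization: ρ = λ/μ
ρ = 10.0/17.4 = 0.5747
The server is busy 57.47% of the time.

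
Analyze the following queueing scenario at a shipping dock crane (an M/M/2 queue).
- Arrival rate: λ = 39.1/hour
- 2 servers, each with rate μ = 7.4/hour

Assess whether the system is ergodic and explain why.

Stability requires ρ = λ/(cμ) < 1
ρ = 39.1/(2 × 7.4) = 39.1/14.80 = 2.6419
Since 2.6419 ≥ 1, the system is UNSTABLE.
Need c > λ/μ = 39.1/7.4 = 5.28.
Minimum servers needed: c = 6.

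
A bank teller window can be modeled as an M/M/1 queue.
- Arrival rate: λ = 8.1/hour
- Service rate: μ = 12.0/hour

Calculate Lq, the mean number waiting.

ρ = λ/μ = 8.1/12.0 = 0.6750
For M/M/1: Lq = λ²/(μ(μ-λ))
Lq = 65.61/(12.0 × 3.90)
Lq = 1.4019 transactions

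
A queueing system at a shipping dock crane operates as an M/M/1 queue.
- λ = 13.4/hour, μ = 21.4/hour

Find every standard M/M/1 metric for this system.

Step 1: ρ = λ/μ = 13.4/21.4 = 0.6262
Step 2: L = λ/(μ-λ) = 13.4/8.00 = 1.6750
Step 3: Lq = λ²/(μ(μ-λ)) = 179.56/(21.4×8.00) = 1.0488
Step 4: W = 1/(μ-λ) = 1/8.00 = 0.1250
Step 5: Wq = λ/(μ(μ-λ)) = 13.4/(21.4×8.00) = 0.07827
Step 6: P(0) = 1-ρ = 0.3738
Verify: L = λW = 13.4×0.1250 = 1.6750 ✔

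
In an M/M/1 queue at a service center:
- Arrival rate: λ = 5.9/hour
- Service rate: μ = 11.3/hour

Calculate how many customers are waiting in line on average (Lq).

ρ = λ/μ = 5.9/11.3 = 0.5221
For M/M/1: Lq = λ²/(μ(μ-λ))
Lq = 34.81/(11.3 × 5.40)
Lq = 0.5705 customers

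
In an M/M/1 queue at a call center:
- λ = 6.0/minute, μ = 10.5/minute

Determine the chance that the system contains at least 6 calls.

ρ = λ/μ = 6.0/10.5 = 0.57143
P(N ≥ n) = ρⁿ
P(N ≥ 6) = 0.57143^6
P(N ≥ 6) = 0.03482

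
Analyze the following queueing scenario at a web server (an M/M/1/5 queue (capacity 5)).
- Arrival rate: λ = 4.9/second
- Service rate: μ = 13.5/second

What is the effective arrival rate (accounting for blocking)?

ρ = λ/μ = 4.9/13.5 = 0.36296
P₀ = (1-ρ)/(1-ρ^(K+1)) = (1-0.36296)/(1-0.36296^6) = 0.6370/0.9977 = 0.6385
P_K = P₀×ρ^K = 0.6385 × 0.36296^5 = 0.6385 × 0.006299 = 0.004022
λ_eff = λ(1-P_K) = 4.9 × (1 - 0.004022) = 4.9 × 0.99598 = 4.8803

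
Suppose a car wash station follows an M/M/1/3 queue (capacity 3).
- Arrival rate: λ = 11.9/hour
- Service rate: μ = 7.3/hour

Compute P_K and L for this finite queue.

ρ = λ/μ = 11.9/7.3 = 1.6301
P₀ = (1-ρ)/(1-ρ^(K+1)) = (1-1.6301)/(1-1.6301^4) = -0.6301/-6.0609 = 0.1040
P_K = P₀×ρ^K = 0.10396 × 1.6301^3 = 0.10396 × 4.3315 = 0.4503
Blocking probability P_3 = 0.4503 (45.03%)
L = ρ[1 - (K+1)ρ^K + Kρ^(K+1)] / [(1-ρ)(1-ρ^(K+1))]
L = 1.6301 × (1 - 4×4.33154 + 3×7.06085) / ((1 - 1.6301) × (1 - 7.06085)) = 2.0729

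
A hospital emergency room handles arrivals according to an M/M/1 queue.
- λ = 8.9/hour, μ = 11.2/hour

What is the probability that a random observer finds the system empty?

ρ = λ/μ = 8.9/11.2 = 0.7946
P(0) = 1 - ρ = 1 - 0.7946 = 0.2054
The server is idle 20.54% of the time.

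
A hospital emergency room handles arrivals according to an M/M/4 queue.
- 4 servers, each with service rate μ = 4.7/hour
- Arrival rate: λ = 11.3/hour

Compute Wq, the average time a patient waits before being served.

Traffic intensity: ρ = λ/(cμ) = 11.3/(4×4.7) = 0.6011
Since ρ = 0.6011 < 1, system is stable.
Offered load a = λ/μ = cρ = 11.3/4.7 = 2.4043
P₀ = [ Σₙ₌₀^3 aⁿ/n! + a^4/(4!(1-ρ)) ]⁻¹
Σ = a^0/0! + a^1/1! + a^2/2! + a^3/3! = 1.0000 + 2.4043 + 2.8902 + 2.3163 = 8.6108
a^4/(4!(1-ρ)) = 33.4135/(24 × 0.398936) = 3.4899
P₀ = 1/(8.6108 + 3.4899) = 0.08264
Lq = P₀·a^4·ρ / (4!(1-ρ)²) = 0.082640 × 33.4135 × 0.60106 / (24 × 0.15915) = 0.4345
Wq = Lq/λ = 0.4345/11.3 = 0.03845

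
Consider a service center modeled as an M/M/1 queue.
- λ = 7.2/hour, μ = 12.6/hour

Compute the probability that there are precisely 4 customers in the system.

ρ = λ/μ = 7.2/12.6 = 0.57143
P(n) = (1-ρ)ρⁿ
P(4) = (1-0.57143) × 0.57143^4
P(4) = 0.428570 × 0.106623
P(4) = 0.04570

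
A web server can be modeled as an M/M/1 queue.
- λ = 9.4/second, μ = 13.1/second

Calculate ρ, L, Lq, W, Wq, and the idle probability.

Step 1: ρ = λ/μ = 9.4/13.1 = 0.7176
Step 2: L = λ/(μ-λ) = 9.4/3.70 = 2.5405
Step 3: Lq = λ²/(μ(μ-λ)) = 88.36/(13.1×3.70) = 1.8230
Step 4: W = 1/(μ-λ) = 1/3.70 = 0.27027
Step 5: Wq = λ/(μ(μ-λ)) = 9.4/(13.1×3.70) = 0.1939
Step 6: P(0) = 1-ρ = 0.2824
Verify: L = λW = 9.4×0.27027 = 2.5405 ✔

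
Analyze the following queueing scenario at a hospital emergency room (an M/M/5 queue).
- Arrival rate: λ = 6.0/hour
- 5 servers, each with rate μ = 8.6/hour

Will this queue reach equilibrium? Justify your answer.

Stability requires ρ = λ/(cμ) < 1
ρ = 6.0/(5 × 8.6) = 6.0/43.00 = 0.1395
Since 0.1395 < 1, the system is STABLE.
The servers are busy 13.95% of the time.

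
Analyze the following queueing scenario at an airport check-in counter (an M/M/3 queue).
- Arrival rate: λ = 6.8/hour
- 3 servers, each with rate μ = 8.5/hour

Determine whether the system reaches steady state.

Stability requires ρ = λ/(cμ) < 1
ρ = 6.8/(3 × 8.5) = 6.8/25.50 = 0.2667
Since 0.2667 < 1, the system is STABLE.
The servers are busy 26.67% of the time.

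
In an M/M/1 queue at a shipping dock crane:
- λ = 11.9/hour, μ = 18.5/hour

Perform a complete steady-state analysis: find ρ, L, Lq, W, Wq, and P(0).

Step 1: ρ = λ/μ = 11.9/18.5 = 0.6432
Step 2: L = λ/(μ-λ) = 11.9/6.60 = 1.8030
Step 3: Lq = λ²/(μ(μ-λ)) = 141.61/(18.5×6.60) = 1.1598
Step 4: W = 1/(μ-λ) = 1/6.60 = 0.151515
Step 5: Wq = λ/(μ(μ-λ)) = 11.9/(18.5×6.60) = 0.09746
Step 6: P(0) = 1-ρ = 0.3568
Verify: L = λW = 11.9×0.151515 = 1.8030 ✔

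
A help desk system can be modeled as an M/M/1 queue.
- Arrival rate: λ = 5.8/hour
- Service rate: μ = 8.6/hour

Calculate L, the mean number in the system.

ρ = λ/μ = 5.8/8.6 = 0.6744
For M/M/1: L = λ/(μ-λ)
L = 5.8/(8.6-5.8) = 5.8/2.80
L = 2.0714 tickets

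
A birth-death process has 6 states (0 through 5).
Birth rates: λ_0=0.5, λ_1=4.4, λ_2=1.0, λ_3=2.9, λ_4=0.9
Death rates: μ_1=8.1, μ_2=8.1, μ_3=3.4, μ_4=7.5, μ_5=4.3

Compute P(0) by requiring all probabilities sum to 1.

Ratios P(n)/P(0) = (λ₀···λₙ₋₁)/(μ₁···μₙ):
P(1)/P(0) = (0.5)/(8.1) = 0.06173
P(2)/P(0) = (0.5×4.4)/(8.1×8.1) = 0.03353
P(3)/P(0) = (0.5×4.4×1.0)/(8.1×8.1×3.4) = 0.009862
P(4)/P(0) = (0.5×4.4×1.0×2.9)/(8.1×8.1×3.4×7.5) = 0.003813
P(5)/P(0) = (0.5×4.4×1.0×2.9×0.9)/(8.1×8.1×3.4×7.5×4.3) = 0.0007981

Normalization: ∑ P(n) = 1
P(0) × (1.0000 + 0.06173 + 0.03353 + 0.009862 + 0.003813 + 0.0007981) = 1
P(0) × 1.1097 = 1
P(0) = 1/1.1097 = 0.9011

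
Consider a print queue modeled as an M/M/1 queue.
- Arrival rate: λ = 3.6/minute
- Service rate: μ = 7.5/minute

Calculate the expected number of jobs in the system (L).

ρ = λ/μ = 3.6/7.5 = 0.4800
For M/M/1: L = λ/(μ-λ)
L = 3.6/(7.5-3.6) = 3.6/3.90
L = 0.9231 jobs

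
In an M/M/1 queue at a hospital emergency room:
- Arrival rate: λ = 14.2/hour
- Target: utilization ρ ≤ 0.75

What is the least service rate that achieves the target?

ρ = λ/μ, so μ = λ/ρ
μ ≥ 14.2/0.75 = 18.9333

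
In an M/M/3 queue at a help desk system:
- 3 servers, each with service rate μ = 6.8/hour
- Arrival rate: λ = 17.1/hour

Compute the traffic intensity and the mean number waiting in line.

Traffic intensity: ρ = λ/(cμ) = 17.1/(3×6.8) = 0.8382
Since ρ = 0.8382 < 1, system is stable.
Offered load a = λ/μ = cρ = 17.1/6.8 = 2.5147
P₀ = [ Σₙ₌₀^2 aⁿ/n! + a^3/(3!(1-ρ)) ]⁻¹
Σ = a^0/0! + a^1/1! + a^2/2! = 1.0000 + 2.5147 + 3.1619 = 6.6766
a^3/(3!(1-ρ)) = 15.9024/(6 × 0.161765) = 16.3843
P₀ = 1/(6.6766 + 16.3843) = 0.04336
Lq = P₀·a^3·ρ / (3!(1-ρ)²) = 0.043364 × 15.9024 × 0.83824 / (6 × 0.026168) = 3.6816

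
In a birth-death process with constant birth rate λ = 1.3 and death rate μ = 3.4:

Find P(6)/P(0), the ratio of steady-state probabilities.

For constant rates: P(n)/P(0) = (λ/μ)^n
P(6)/P(0) = (1.3/3.4)^6 = 0.382353^6 = 0.003125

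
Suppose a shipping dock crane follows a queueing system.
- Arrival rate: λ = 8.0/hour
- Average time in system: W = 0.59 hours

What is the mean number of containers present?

Little's Law: L = λW
L = 8.0 × 0.59 = 4.7200 containers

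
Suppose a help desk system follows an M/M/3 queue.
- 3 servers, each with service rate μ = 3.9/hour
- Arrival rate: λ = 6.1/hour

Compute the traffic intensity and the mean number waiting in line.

Traffic intensity: ρ = λ/(cμ) = 6.1/(3×3.9) = 0.5214
Since ρ = 0.5214 < 1, system is stable.
Offered load a = λ/μ = cρ = 6.1/3.9 = 1.5641
P₀ = [ Σₙ₌₀^2 aⁿ/n! + a^3/(3!(1-ρ)) ]⁻¹
Σ = a^0/0! + a^1/1! + a^2/2! = 1.0000 + 1.5641 + 1.2232 = 3.7873
a^3/(3!(1-ρ)) = 3.8264/(6 × 0.47863) = 1.3324
P₀ = 1/(3.7873 + 1.3324) = 0.1953
Lq = P₀·a^3·ρ / (3!(1-ρ)²) = 0.1953 × 3.8264 × 0.5214 / (6 × 0.2291) = 0.2835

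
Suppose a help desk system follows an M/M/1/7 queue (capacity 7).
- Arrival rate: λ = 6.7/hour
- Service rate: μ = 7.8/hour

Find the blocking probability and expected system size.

ρ = λ/μ = 6.7/7.8 = 0.85897
P₀ = (1-ρ)/(1-ρ^(K+1)) = (1-0.85897)/(1-0.85897^8) = 0.1410/0.7036 = 0.2004
P_K = P₀×ρ^K = 0.20043 × 0.85897^7 = 0.20043 × 0.34502 = 0.06915
Blocking probability P_7 = 0.06915 (6.92%)
L = ρ[1 - (K+1)ρ^K + Kρ^(K+1)] / [(1-ρ)(1-ρ^(K+1))]
L = 0.85897 × (1 - 8×0.345021 + 7×0.296363) / ((1 - 0.85897) × (1 - 0.296363)) = 2.7212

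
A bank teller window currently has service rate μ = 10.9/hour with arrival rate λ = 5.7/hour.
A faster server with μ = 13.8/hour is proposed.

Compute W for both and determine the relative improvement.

System 1: ρ₁ = 5.7/10.9 = 0.5229, W₁ = 1/(10.9-5.7) = 0.19231
System 2: ρ₂ = 5.7/13.8 = 0.4130, W₂ = 1/(13.8-5.7) = 0.12346
Improvement: (W₁-W₂)/W₁ = (0.19231-0.12346)/0.19231 = 35.80%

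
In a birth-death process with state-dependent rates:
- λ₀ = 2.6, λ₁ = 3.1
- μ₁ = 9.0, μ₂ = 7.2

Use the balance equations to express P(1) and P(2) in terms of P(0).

Balance equations:
State 0: λ₀P₀ = μ₁P₁ → P₁ = (λ₀/μ₁)P₀ = (2.6/9.0)P₀ = 0.2889P₀
State 1: P₂ = (λ₀λ₁)/(μ₁μ₂)P₀ = (2.6×3.1)/(9.0×7.2)P₀ = 0.1244P₀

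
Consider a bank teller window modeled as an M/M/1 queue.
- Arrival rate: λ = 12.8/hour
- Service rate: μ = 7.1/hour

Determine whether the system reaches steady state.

Stability requires ρ = λ/(cμ) < 1
ρ = 12.8/(1 × 7.1) = 12.8/7.10 = 1.8028
Since 1.8028 ≥ 1, the system is UNSTABLE.
Queue grows without bound. Need μ > λ = 12.8.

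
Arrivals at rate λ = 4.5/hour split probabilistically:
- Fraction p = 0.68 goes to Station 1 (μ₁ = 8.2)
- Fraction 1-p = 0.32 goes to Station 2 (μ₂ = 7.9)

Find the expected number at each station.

Effective rates: λ₁ = 4.5×0.68 = 3.06, λ₂ = 4.5×0.32 = 1.44
Station 1: ρ₁ = 3.06/8.2 = 0.37317, L₁ = ρ₁/(1-ρ₁) = 0.37317/(1-0.37317) = 0.5953
Station 2: ρ₂ = 1.44/7.9 = 0.1823, L₂ = ρ₂/(1-ρ₂) = 0.1823/(1-0.1823) = 0.2229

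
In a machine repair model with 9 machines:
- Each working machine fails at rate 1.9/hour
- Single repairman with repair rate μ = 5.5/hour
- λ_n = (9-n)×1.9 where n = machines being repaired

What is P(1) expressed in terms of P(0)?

P(1)/P(0) = ∏_{i=0}^{1-1} λ_i/μ_{i+1}
= (9-0)×1.9/5.5
= 3.1091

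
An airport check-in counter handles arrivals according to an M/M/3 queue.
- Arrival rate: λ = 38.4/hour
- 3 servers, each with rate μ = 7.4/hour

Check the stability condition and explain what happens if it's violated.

Stability requires ρ = λ/(cμ) < 1
ρ = 38.4/(3 × 7.4) = 38.4/22.20 = 1.7297
Since 1.7297 ≥ 1, the system is UNSTABLE.
Need c > λ/μ = 38.4/7.4 = 5.19.
Minimum servers needed: c = 6.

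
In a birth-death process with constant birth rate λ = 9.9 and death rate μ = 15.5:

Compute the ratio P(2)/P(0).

For constant rates: P(n)/P(0) = (λ/μ)^n
P(2)/P(0) = (9.9/15.5)^2 = 0.63871^2 = 0.4080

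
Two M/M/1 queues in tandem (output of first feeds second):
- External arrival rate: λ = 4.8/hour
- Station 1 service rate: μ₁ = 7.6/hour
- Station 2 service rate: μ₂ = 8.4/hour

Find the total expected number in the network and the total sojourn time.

By Jackson's theorem, each station behaves as independent M/M/1.
Station 1: ρ₁ = 4.8/7.6 = 0.6316, L₁ = ρ₁/(1-ρ₁) = λ/(μ₁-λ) = 4.8/2.80 = 1.7143
Station 2: ρ₂ = 4.8/8.4 = 0.5714, L₂ = ρ₂/(1-ρ₂) = λ/(μ₂-λ) = 4.8/3.60 = 1.3333
Total: L = L₁ + L₂ = 1.7143 + 1.3333 = 3.0476
W = L/λ = 3.0476/4.8 = 0.6349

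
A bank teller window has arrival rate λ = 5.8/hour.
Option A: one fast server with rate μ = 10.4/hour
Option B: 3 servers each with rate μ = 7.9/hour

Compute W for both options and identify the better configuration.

Option A: single server μ = 10.4 (M/M/1)
  ρ_A = 5.8/10.4 = 0.5577
  W_A = 1/(μ-λ) = 1/(10.4-5.8) = 1/4.60 = 0.2174

Option B: 3 servers μ = 7.9 (M/M/3)
  ρ_B = λ/(cμ) = 5.8/(3×7.9) = 0.2447
  Offered load a = λ/μ = cρ = 5.8/7.9 = 0.7342
  P₀ = [ Σₙ₌₀^2 aⁿ/n! + a^3/(3!(1-ρ)) ]⁻¹
  Σ = a^0/0! + a^1/1! + a^2/2! = 1.0000 + 0.7342 + 0.2695 = 2.0037
  a^3/(3!(1-ρ)) = 0.39573/(6 × 0.75527) = 0.08733
  P₀ = 1/(2.0037 + 0.08733) = 0.4782
  Lq = P₀·a^3·ρ / (3!(1-ρ)²) = 0.4782 × 0.3957 × 0.2447 / (6 × 0.5704) = 0.01353
  Wq_B = Lq/λ = 0.01353/5.8 = 0.002333
  W_B = Wq_B + 1/μ = 0.002333 + 0.1266 = 0.1289

Since W_B = 0.1289 < W_A = 0.2174, Option B (multiple servers) has the shorter time in system.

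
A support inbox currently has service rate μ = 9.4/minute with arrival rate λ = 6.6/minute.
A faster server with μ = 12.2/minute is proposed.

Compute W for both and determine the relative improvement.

System 1: ρ₁ = 6.6/9.4 = 0.7021, W₁ = 1/(9.4-6.6) = 0.35714
System 2: ρ₂ = 6.6/12.2 = 0.5410, W₂ = 1/(12.2-6.6) = 0.17857
Improvement: (W₁-W₂)/W₁ = (0.35714-0.17857)/0.35714 = 50.00%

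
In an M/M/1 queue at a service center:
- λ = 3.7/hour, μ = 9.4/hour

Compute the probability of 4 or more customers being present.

ρ = λ/μ = 3.7/9.4 = 0.3936
P(N ≥ n) = ρⁿ
P(N ≥ 4) = 0.3936^4
P(N ≥ 4) = 0.02400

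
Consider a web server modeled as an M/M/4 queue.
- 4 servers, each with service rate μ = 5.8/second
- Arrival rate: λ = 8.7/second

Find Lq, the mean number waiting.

Traffic intensity: ρ = λ/(cμ) = 8.7/(4×5.8) = 0.3750
Since ρ = 0.3750 < 1, system is stable.
Offered load a = λ/μ = cρ = 8.7/5.8 = 1.5000
P₀ = [ Σₙ₌₀^3 aⁿ/n! + a^4/(4!(1-ρ)) ]⁻¹
Σ = a^0/0! + a^1/1! + a^2/2! + a^3/3! = 1.0000 + 1.5000 + 1.1250 + 0.5625 = 4.1875
a^4/(4!(1-ρ)) = 5.0625/(24 × 0.6250) = 0.3375
P₀ = 1/(4.1875 + 0.3375) = 0.2210
Lq = P₀·a^4·ρ / (4!(1-ρ)²) = 0.22099 × 5.0625 × 0.37500 / (24 × 0.39062) = 0.04475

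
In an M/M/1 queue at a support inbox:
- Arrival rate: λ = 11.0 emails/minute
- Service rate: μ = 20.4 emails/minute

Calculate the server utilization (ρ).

Server utilization: ρ = λ/μ
ρ = 11.0/20.4 = 0.5392
The server is busy 53.92% of the time.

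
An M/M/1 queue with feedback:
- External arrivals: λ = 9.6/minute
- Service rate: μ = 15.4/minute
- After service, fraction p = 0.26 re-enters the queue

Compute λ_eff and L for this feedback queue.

Effective arrival rate: λ_eff = λ/(1-p) = 9.6/(1-0.26) = 9.6/0.74 = 12.9730
ρ = λ_eff/μ = 12.9730/15.4 = 0.8424
L = ρ/(1-ρ) = 0.8424/(1-0.8424) = 5.3452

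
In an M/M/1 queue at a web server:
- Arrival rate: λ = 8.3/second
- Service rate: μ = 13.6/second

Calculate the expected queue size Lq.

ρ = λ/μ = 8.3/13.6 = 0.6103
For M/M/1: Lq = λ²/(μ(μ-λ))
Lq = 68.89/(13.6 × 5.30)
Lq = 0.9557 requests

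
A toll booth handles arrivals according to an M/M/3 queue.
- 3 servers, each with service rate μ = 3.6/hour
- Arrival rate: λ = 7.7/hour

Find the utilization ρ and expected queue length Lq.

Traffic intensity: ρ = λ/(cμ) = 7.7/(3×3.6) = 0.7130
Since ρ = 0.7130 < 1, system is stable.
Offered load a = λ/μ = cρ = 7.7/3.6 = 2.1389
P₀ = [ Σₙ₌₀^2 aⁿ/n! + a^3/(3!(1-ρ)) ]⁻¹
Σ = a^0/0! + a^1/1! + a^2/2! = 1.0000 + 2.1389 + 2.2874 = 5.4263
a^3/(3!(1-ρ)) = 9.78509/(6 × 0.287037) = 5.6817
P₀ = 1/(5.4263 + 5.6817) = 0.09003
Lq = P₀·a^3·ρ / (3!(1-ρ)²) = 0.090025 × 9.7851 × 0.71296 / (6 × 0.082390) = 1.2705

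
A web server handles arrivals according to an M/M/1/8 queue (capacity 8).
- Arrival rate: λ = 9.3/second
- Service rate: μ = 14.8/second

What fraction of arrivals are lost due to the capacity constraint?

ρ = λ/μ = 9.3/14.8 = 0.62838
P₀ = (1-ρ)/(1-ρ^(K+1)) = (1-0.62838)/(1-0.62838^9) = 0.3716/0.9847 = 0.3774
P_K = P₀×ρ^K = 0.37738 × 0.62838^8 = 0.37738 × 0.024310 = 0.009174
Blocking probability = 0.92%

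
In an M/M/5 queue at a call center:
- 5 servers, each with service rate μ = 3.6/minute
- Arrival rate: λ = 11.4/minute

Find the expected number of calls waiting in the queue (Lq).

Traffic intensity: ρ = λ/(cμ) = 11.4/(5×3.6) = 0.6333
Since ρ = 0.6333 < 1, system is stable.
Offered load a = λ/μ = cρ = 11.4/3.6 = 3.1667
P₀ = [ Σₙ₌₀^4 aⁿ/n! + a^5/(5!(1-ρ)) ]⁻¹
Σ = a^0/0! + a^1/1! + a^2/2! + a^3/3! + a^4/4! = 1.0000 + 3.1667 + 5.0139 + 5.2924 + 4.1898 = 18.6628
a^5/(5!(1-ρ)) = 318.4284/(120 × 0.366667) = 7.2370
P₀ = 1/(18.6628 + 7.2370) = 0.03861
Lq = P₀·a^5·ρ / (5!(1-ρ)²) = 0.038610 × 318.4284 × 0.63333 / (120 × 0.13444) = 0.4826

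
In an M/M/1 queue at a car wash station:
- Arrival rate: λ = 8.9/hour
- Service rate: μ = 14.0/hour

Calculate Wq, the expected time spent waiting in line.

First, compute utilization: ρ = λ/μ = 8.9/14.0 = 0.6357
For M/M/1: Wq = λ/(μ(μ-λ))
Wq = 8.9/(14.0 × (14.0-8.9))
Wq = 8.9/(14.0 × 5.10)
Wq = 0.1246 hours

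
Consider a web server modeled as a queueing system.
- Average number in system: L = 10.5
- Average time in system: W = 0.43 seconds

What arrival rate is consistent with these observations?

Little's Law: L = λW, so λ = L/W
λ = 10.5/0.43 = 24.4186 requests/second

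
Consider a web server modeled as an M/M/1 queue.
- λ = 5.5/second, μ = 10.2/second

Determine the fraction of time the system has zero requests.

ρ = λ/μ = 5.5/10.2 = 0.5392
P(0) = 1 - ρ = 1 - 0.5392 = 0.4608
The server is idle 46.08% of the time.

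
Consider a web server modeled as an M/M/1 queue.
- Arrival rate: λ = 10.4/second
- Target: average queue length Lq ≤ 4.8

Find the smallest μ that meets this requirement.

For M/M/1: Lq = λ²/(μ(μ-λ))
Need Lq ≤ 4.8, i.e. μ(μ-λ) ≥ λ²/4.8
μ² - 10.4μ - 108.16/4.8 ≥ 0  →  μ² - 10.4μ - 22.53333 ≥ 0
Quadratic formula (positive root): μ = [λ + √(λ² + 4×22.53333)]/2
Discriminant: 108.16 + 4×22.53333 = 198.2933, √198.2933 = 14.08167
μ ≥ (10.4 + 14.08167)/2 = 12.2408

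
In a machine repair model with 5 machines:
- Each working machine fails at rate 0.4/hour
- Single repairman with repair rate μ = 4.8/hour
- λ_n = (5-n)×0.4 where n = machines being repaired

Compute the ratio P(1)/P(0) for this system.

P(1)/P(0) = ∏_{i=0}^{1-1} λ_i/μ_{i+1}
= (5-0)×0.4/4.8
= 0.4167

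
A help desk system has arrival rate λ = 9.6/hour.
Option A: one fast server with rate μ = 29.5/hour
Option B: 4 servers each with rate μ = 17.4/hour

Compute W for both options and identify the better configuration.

Option A: single server μ = 29.5 (M/M/1)
  ρ_A = 9.6/29.5 = 0.3254
  W_A = 1/(μ-λ) = 1/(29.5-9.6) = 1/19.90 = 0.05025

Option B: 4 servers μ = 17.4 (M/M/4)
  ρ_B = λ/(cμ) = 9.6/(4×17.4) = 0.1379
  Offered load a = λ/μ = cρ = 9.6/17.4 = 0.5517
  P₀ = [ Σₙ₌₀^3 aⁿ/n! + a^4/(4!(1-ρ)) ]⁻¹
  Σ = a^0/0! + a^1/1! + a^2/2! + a^3/3! = 1.0000 + 0.5517 + 0.1522 + 0.02799 = 1.7319
  a^4/(4!(1-ρ)) = 0.092659/(24 × 0.86207) = 0.004479
  P₀ = 1/(1.7319 + 0.004479) = 0.5759
  Lq = P₀·a^4·ρ / (4!(1-ρ)²) = 0.57591 × 0.092659 × 0.13793 / (24 × 0.74316) = 0.0004127
  Wq_B = Lq/λ = 0.0004127/9.6 = 0.00004299
  W_B = Wq_B + 1/μ = 0.00004299 + 0.05747 = 0.05751

Since W_A = 0.05025 < W_B = 0.05751, Option A (single fast server) has the shorter time in system.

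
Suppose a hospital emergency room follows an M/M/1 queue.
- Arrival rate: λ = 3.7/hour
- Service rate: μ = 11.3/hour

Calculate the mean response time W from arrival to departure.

First, compute utilization: ρ = λ/μ = 3.7/11.3 = 0.3274
For M/M/1: W = 1/(μ-λ)
W = 1/(11.3-3.7) = 1/7.60
W = 0.1316 hours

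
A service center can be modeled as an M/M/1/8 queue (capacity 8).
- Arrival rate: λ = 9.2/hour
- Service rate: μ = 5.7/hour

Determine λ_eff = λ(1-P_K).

ρ = λ/μ = 9.2/5.7 = 1.614035
P₀ = (1-ρ)/(1-ρ^(K+1)) = (1-1.614035)/(1-1.614035^9) = -0.61404/-73.3390 = 0.008373
P_K = P₀×ρ^K = 0.008373 × 1.614035^8 = 0.008373 × 46.0578 = 0.3856
λ_eff = λ(1-P_K) = 9.2 × (1 - 0.38562) = 9.2 × 0.61438 = 5.6523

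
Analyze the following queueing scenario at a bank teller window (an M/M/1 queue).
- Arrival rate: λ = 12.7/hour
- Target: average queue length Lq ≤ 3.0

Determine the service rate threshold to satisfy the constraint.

For M/M/1: Lq = λ²/(μ(μ-λ))
Need Lq ≤ 3.0, i.e. μ(μ-λ) ≥ λ²/3.0
μ² - 12.7μ - 161.29/3.0 ≥ 0  →  μ² - 12.7μ - 53.76333 ≥ 0
Quadratic formula (positive root): μ = [λ + √(λ² + 4×53.76333)]/2
Discriminant: 161.29 + 4×53.76333 = 376.3433, √376.3433 = 19.3996
μ ≥ (12.7 + 19.3996)/2 = 16.0498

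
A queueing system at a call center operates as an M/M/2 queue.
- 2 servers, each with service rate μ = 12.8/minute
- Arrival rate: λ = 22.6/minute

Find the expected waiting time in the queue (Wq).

Traffic intensity: ρ = λ/(cμ) = 22.6/(2×12.8) = 0.8828
Since ρ = 0.8828 < 1, system is stable.
Offered load a = λ/μ = cρ = 22.6/12.8 = 1.7656
P₀ = [ Σₙ₌₀^1 aⁿ/n! + a^2/(2!(1-ρ)) ]⁻¹
Σ = a^0/0! + a^1/1! = 1.0000 + 1.7656 = 2.7656
a^2/(2!(1-ρ)) = 3.11743/(2 × 0.117188) = 13.3010
P₀ = 1/(2.7656 + 13.3010) = 0.06224
Lq = P₀·a^2·ρ / (2!(1-ρ)²) = 0.0622407 × 3.11743 × 0.882812 / (2 × 0.0137329) = 6.2366
Wq = Lq/λ = 6.2366/22.6 = 0.2760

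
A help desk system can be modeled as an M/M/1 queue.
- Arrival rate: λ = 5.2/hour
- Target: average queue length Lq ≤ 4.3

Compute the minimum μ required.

For M/M/1: Lq = λ²/(μ(μ-λ))
Need Lq ≤ 4.3, i.e. μ(μ-λ) ≥ λ²/4.3
μ² - 5.2μ - 27.04/4.3 ≥ 0  →  μ² - 5.2μ - 6.28837 ≥ 0
Quadratic formula (positive root): μ = [λ + √(λ² + 4×6.28837)]/2
Discriminant: 27.04 + 4×6.28837 = 52.1935, √52.1935 = 7.2245
μ ≥ (5.2 + 7.2245)/2 = 6.2123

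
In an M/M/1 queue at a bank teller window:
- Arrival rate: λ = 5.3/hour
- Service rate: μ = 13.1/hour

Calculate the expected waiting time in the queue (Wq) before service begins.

First, compute utilization: ρ = λ/μ = 5.3/13.1 = 0.4046
For M/M/1: Wq = λ/(μ(μ-λ))
Wq = 5.3/(13.1 × (13.1-5.3))
Wq = 5.3/(13.1 × 7.80)
Wq = 0.05187 hours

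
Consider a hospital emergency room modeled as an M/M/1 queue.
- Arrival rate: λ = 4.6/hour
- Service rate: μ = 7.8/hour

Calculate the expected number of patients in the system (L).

ρ = λ/μ = 4.6/7.8 = 0.5897
For M/M/1: L = λ/(μ-λ)
L = 4.6/(7.8-4.6) = 4.6/3.20
L = 1.4375 patients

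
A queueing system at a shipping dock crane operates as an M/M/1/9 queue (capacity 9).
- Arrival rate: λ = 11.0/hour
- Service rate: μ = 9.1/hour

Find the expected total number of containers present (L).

ρ = λ/μ = 11.0/9.1 = 1.20879
P₀ = (1-ρ)/(1-ρ^(K+1)) = (1-1.20879)/(1-1.20879^10) = -0.2088/-5.6605 = 0.03689
P_K = P₀×ρ^K = 0.036885 × 1.20879^9 = 0.036885 × 5.5101 = 0.2032
L = ρ[1 - (K+1)ρ^K + Kρ^(K+1)] / [(1-ρ)(1-ρ^(K+1))]
L = 1.20879 × (1 - 10×5.51008 + 9×6.66053) / ((1 - 1.20879) × (1 - 6.66053)) = 5.9771 containers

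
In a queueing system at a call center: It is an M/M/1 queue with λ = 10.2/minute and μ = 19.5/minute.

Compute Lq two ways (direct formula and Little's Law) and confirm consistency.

Method 1 (direct): Lq = λ²/(μ(μ-λ)) = 104.04/(19.5 × 9.30) = 0.5737

Method 2 (Little's Law):
W = 1/(μ-λ) = 1/9.30 = 0.107527
Wq = W - 1/μ = 0.107527 - 0.0512821 = 0.056245
Lq = λWq = 10.2 × 0.056245 = 0.5737 ✔ (matches Method 1)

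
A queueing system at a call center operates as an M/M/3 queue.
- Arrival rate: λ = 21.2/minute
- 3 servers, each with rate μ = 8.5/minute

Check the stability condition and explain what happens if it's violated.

Stability requires ρ = λ/(cμ) < 1
ρ = 21.2/(3 × 8.5) = 21.2/25.50 = 0.8314
Since 0.8314 < 1, the system is STABLE.
The servers are busy 83.14% of the time.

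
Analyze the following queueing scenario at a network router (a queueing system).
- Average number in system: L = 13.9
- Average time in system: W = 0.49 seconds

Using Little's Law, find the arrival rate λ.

Little's Law: L = λW, so λ = L/W
λ = 13.9/0.49 = 28.3673 packets/second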